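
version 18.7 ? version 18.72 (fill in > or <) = <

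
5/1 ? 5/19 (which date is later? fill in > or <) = <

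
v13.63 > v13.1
True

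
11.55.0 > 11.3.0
True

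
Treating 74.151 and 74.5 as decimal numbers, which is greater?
74.5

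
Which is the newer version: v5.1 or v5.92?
v5.92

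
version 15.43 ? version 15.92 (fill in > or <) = <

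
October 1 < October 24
True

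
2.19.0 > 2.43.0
False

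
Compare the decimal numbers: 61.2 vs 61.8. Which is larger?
61.8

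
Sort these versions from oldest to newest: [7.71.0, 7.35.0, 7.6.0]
[7.6.0, 7.35.0, 7.71.0]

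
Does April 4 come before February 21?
No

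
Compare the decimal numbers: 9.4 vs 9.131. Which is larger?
9.4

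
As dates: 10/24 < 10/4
False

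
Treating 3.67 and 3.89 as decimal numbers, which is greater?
3.89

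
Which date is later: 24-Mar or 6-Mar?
24-Mar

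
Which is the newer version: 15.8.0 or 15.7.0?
15.8.0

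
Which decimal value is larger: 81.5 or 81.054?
81.5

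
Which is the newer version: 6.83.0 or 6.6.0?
6.83.0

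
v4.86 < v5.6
True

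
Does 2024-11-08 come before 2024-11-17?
Yes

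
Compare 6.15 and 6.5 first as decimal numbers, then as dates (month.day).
As decimals: 6.15 < 6.5. As dates: 6/15 is later than 6/5 (day 15 > day 5).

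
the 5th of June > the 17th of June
False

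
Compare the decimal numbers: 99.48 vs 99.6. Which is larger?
99.6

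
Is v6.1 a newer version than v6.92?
No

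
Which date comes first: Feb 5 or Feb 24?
Feb 5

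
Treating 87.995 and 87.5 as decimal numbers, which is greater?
87.995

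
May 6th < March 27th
False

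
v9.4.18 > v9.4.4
True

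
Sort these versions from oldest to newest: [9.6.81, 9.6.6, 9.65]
[9.6.6, 9.6.81, 9.65]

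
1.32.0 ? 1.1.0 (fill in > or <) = >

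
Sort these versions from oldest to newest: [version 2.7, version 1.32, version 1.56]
[version 1.32, version 1.56, version 2.7]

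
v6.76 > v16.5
False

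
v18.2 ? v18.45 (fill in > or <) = <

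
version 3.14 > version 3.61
False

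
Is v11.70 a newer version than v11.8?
Yes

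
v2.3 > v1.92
True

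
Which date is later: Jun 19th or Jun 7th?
Jun 19th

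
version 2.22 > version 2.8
True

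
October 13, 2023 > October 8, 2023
True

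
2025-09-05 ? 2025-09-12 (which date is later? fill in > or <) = <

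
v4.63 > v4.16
True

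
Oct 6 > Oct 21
False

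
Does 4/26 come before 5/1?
Yes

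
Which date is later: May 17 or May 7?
May 17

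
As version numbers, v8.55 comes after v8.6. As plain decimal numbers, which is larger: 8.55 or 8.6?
8.6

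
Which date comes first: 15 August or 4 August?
4 August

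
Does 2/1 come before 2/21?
Yes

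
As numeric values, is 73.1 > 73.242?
False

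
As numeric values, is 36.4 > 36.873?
False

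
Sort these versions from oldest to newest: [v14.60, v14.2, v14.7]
[v14.2, v14.7, v14.60]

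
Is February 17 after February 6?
Yes. Day 17 comes after day 6 in February — this is a date comparison, not a decimal one (the decimal 2.17 would be smaller than 2.6).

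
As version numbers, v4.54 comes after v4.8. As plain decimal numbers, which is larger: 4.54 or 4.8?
4.8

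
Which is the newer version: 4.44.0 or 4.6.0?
4.44.0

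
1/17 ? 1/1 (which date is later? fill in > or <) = >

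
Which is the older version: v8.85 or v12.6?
v8.85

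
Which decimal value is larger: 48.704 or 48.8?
48.8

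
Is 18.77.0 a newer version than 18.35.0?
Yes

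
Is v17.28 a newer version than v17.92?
No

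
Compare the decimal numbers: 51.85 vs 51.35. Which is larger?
51.85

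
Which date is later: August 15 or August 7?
August 15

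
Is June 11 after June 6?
Yes. Day 11 comes after day 6 in June — this is a date comparison, not a decimal one (the decimal 6.11 would be smaller than 6.6).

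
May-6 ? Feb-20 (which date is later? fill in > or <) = >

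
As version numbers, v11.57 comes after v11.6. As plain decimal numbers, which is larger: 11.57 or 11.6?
11.6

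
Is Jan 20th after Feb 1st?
No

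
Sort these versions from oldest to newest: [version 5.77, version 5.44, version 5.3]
[version 5.3, version 5.44, version 5.77]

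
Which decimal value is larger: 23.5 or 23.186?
23.5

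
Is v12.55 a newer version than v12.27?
Yes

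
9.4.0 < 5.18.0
False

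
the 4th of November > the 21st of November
False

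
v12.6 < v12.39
True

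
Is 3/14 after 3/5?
Yes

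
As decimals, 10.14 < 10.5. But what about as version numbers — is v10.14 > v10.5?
True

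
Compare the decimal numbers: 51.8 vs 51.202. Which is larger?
51.8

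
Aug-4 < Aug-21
True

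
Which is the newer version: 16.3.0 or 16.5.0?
16.5.0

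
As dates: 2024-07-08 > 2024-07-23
False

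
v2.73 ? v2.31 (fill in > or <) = >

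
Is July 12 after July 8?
Yes. Day 12 comes after day 8 in July — this is a date comparison, not a decimal one (the decimal 7.12 would be smaller than 7.8).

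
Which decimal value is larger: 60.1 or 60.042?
60.1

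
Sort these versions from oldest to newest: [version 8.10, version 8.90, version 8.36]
[version 8.10, version 8.36, version 8.90]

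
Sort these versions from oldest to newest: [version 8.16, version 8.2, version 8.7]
[version 8.2, version 8.7, version 8.16]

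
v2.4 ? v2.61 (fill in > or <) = <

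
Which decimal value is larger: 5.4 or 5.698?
5.698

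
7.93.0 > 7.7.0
True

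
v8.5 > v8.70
False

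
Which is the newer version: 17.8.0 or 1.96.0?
17.8.0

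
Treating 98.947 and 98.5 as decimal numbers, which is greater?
98.947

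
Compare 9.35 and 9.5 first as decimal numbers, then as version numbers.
As decimals: 9.35 < 9.5. As versions: v9.35 > v9.5 (minor version 35 > 5).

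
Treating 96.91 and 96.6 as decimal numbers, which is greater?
96.91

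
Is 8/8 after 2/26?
Yes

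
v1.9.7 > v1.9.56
False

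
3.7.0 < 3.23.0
True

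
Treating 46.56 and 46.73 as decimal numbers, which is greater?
46.73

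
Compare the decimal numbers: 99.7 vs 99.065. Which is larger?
99.7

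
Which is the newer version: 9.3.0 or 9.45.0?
9.45.0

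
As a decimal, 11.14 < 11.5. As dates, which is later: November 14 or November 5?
November 14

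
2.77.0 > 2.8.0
True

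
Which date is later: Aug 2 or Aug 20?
Aug 20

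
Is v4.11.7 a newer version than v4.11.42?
No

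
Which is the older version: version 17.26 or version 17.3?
version 17.3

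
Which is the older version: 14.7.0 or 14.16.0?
14.7.0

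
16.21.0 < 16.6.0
False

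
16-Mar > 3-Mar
True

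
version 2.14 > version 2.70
False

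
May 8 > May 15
False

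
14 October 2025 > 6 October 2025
True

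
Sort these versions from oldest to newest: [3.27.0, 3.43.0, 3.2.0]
[3.2.0, 3.27.0, 3.43.0]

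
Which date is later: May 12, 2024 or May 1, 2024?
May 12, 2024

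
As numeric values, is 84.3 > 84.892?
False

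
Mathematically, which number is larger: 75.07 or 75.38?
75.38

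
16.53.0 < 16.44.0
False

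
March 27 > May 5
False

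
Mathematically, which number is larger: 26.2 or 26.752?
26.752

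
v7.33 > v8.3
False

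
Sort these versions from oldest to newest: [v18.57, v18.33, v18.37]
[v18.33, v18.37, v18.57]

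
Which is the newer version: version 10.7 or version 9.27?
version 10.7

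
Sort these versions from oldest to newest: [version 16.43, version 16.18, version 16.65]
[version 16.18, version 16.43, version 16.65]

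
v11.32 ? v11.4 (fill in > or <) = >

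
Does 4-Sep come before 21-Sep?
Yes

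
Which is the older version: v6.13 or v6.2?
v6.2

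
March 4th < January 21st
False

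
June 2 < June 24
True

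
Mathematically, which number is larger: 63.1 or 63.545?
63.545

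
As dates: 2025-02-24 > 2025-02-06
True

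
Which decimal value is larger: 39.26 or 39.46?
39.46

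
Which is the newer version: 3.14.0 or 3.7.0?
3.14.0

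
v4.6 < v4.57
True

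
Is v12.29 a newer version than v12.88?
No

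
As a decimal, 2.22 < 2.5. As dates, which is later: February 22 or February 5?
February 22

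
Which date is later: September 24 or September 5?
September 24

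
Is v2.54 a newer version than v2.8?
Yes. Version numbers are compared segment by segment as integers, not as decimals: minor version 54 > 8, so v2.54 > v2.8 (even though the decimal 2.54 < 2.8).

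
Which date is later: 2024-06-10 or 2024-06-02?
2024-06-10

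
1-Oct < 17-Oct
True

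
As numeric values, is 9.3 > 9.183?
True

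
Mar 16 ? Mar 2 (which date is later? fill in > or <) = >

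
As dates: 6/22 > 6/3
True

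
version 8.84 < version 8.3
False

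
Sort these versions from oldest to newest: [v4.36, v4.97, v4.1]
[v4.1, v4.36, v4.97]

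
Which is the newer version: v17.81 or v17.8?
v17.81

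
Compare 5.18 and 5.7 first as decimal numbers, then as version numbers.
As decimals: 5.18 < 5.7. As versions: v5.18 > v5.7 (minor version 18 > 7).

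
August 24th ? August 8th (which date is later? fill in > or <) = >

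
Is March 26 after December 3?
No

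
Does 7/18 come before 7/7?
No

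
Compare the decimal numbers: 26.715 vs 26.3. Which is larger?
26.715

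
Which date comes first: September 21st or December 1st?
September 21st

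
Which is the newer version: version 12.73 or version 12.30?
version 12.73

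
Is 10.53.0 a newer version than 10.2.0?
Yes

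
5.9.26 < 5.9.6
False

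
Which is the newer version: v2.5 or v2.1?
v2.5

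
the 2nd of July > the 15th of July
False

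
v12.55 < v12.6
False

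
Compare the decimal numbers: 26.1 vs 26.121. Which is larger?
26.121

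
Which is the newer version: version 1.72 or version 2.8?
version 2.8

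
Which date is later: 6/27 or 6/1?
6/27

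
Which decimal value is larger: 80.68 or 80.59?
80.68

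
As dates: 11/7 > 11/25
False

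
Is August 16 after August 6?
Yes. Day 16 comes after day 6 in August — this is a date comparison, not a decimal one (the decimal 8.16 would be smaller than 8.6).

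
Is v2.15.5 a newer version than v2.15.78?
No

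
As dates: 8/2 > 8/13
False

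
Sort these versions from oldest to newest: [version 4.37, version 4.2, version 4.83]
[version 4.2, version 4.37, version 4.83]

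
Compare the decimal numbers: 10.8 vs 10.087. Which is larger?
10.8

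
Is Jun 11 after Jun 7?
Yes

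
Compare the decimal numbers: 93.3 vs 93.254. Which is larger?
93.3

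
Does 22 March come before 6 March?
No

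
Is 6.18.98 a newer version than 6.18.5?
Yes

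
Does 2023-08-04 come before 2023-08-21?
Yes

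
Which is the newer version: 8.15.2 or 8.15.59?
8.15.59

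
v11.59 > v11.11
True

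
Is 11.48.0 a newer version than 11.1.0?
Yes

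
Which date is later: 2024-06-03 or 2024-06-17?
2024-06-17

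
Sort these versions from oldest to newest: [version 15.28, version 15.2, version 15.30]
[version 15.2, version 15.28, version 15.30]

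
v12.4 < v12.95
True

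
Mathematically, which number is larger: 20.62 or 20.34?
20.62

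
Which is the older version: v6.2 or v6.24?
v6.2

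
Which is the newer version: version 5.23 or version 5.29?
version 5.29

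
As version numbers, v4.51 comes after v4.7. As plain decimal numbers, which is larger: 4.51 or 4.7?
4.7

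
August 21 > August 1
True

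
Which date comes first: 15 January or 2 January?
2 January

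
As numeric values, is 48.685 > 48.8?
False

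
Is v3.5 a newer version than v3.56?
No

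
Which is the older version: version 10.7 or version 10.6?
version 10.6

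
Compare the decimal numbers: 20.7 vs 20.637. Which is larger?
20.7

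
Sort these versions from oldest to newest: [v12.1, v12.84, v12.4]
[v12.1, v12.4, v12.84]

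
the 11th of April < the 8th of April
False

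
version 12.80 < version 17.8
True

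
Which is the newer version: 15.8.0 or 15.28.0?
15.28.0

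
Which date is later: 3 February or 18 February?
18 February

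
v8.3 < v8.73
True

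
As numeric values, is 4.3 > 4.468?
False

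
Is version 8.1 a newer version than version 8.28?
No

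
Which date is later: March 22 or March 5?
March 22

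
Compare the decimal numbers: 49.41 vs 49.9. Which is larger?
49.9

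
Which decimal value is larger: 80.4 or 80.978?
80.978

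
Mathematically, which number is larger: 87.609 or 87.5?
87.609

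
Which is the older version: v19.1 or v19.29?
v19.1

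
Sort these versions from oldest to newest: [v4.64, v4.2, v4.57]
[v4.2, v4.57, v4.64]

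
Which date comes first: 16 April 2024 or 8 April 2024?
8 April 2024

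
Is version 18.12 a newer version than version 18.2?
Yes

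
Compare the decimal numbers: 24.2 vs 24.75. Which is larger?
24.75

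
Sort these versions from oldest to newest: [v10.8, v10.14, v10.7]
[v10.7, v10.8, v10.14]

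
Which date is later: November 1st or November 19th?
November 19th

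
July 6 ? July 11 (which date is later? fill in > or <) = <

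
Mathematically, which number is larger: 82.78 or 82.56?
82.78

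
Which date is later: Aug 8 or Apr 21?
Aug 8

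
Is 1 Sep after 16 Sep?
No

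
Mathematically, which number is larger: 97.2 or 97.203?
97.203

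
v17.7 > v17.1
True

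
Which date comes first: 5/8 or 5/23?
5/8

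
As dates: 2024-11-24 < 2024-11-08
False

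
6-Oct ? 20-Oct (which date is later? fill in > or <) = <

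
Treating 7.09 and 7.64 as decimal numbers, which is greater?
7.64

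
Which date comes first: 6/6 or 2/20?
2/20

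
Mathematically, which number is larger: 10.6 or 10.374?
10.6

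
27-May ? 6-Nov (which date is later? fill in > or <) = <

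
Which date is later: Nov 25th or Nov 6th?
Nov 25th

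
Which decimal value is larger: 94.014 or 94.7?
94.7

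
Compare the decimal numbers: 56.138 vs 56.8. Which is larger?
56.8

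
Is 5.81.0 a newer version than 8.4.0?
No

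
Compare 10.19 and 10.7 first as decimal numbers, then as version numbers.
As decimals: 10.19 < 10.7. As versions: v10.19 > v10.7 (minor version 19 > 7).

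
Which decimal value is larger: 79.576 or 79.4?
79.576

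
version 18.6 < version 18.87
True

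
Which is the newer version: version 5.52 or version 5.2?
version 5.52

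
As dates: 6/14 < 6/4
False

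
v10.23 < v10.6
False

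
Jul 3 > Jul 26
False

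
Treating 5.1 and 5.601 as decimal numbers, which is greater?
5.601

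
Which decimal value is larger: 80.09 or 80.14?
80.14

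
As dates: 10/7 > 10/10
False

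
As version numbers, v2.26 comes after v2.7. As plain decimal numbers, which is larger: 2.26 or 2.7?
2.7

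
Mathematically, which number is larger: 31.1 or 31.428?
31.428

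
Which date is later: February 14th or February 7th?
February 14th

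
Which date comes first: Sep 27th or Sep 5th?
Sep 5th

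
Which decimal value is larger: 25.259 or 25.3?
25.3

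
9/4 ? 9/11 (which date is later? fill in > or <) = <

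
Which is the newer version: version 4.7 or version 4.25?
version 4.25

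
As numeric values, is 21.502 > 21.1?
True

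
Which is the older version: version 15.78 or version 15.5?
version 15.5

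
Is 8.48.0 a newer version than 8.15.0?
Yes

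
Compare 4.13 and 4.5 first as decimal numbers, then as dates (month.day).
As decimals: 4.13 < 4.5. As dates: 4/13 is later than 4/5 (day 13 > day 5).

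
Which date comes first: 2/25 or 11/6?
2/25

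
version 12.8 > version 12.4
True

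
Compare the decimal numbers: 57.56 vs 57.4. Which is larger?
57.56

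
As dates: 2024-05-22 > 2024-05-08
True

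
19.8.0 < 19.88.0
True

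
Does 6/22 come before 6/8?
No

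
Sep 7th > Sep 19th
False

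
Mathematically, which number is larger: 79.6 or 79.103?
79.6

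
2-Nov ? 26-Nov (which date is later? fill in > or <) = <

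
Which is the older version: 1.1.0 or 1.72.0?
1.1.0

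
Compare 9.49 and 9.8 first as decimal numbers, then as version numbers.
As decimals: 9.49 < 9.8. As versions: v9.49 > v9.8 (minor version 49 > 8).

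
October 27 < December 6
True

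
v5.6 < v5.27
True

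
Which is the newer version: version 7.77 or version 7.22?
version 7.77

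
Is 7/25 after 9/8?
No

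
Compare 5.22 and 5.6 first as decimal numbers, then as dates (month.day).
As decimals: 5.22 < 5.6. As dates: 5/22 is later than 5/6 (day 22 > day 6).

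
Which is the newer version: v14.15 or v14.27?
v14.27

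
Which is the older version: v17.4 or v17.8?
v17.4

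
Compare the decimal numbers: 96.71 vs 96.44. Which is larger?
96.71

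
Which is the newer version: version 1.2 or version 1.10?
version 1.10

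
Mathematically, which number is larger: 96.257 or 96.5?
96.5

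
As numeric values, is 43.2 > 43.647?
False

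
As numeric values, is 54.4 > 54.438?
False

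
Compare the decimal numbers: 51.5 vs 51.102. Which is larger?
51.5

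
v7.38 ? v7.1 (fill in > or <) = >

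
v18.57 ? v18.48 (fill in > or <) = >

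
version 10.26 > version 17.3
False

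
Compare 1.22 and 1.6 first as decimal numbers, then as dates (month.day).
As decimals: 1.22 < 1.6. As dates: 1/22 is later than 1/6 (day 22 > day 6).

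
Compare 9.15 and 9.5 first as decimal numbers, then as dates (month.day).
As decimals: 9.15 < 9.5. As dates: 9/15 is later than 9/5 (day 15 > day 5).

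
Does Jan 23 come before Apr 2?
Yes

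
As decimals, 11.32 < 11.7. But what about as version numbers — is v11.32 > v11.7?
True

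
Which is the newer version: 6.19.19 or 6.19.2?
6.19.19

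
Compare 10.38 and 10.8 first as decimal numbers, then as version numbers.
As decimals: 10.38 < 10.8. As versions: v10.38 > v10.8 (minor version 38 > 8).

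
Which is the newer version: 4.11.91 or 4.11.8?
4.11.91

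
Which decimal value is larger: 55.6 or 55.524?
55.6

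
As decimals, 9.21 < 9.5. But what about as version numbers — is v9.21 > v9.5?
True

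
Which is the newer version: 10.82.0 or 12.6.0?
12.6.0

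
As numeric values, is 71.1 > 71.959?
False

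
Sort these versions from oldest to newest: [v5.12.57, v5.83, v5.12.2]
[v5.12.2, v5.12.57, v5.83]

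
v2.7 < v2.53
True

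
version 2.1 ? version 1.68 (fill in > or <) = >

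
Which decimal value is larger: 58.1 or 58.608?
58.608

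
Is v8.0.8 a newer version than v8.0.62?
No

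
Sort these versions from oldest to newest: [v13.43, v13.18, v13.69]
[v13.18, v13.43, v13.69]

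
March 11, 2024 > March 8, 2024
True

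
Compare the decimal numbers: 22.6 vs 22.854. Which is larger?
22.854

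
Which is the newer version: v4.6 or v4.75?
v4.75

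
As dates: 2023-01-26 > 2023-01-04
True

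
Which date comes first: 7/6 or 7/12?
7/6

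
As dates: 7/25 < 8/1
True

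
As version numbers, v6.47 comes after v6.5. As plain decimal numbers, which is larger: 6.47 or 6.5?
6.5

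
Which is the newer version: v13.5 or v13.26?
v13.26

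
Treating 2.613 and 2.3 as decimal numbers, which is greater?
2.613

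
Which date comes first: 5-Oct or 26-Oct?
5-Oct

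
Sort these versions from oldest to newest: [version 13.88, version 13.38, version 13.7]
[version 13.7, version 13.38, version 13.88]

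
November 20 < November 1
False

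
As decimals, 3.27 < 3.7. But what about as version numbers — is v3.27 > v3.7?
True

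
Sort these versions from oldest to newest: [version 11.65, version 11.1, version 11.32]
[version 11.1, version 11.32, version 11.65]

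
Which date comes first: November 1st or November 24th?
November 1st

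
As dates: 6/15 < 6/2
False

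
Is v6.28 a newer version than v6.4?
Yes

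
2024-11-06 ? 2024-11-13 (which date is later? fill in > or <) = <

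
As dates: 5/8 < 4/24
False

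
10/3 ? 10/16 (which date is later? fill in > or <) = <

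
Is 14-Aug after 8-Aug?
Yes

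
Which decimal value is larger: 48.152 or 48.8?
48.8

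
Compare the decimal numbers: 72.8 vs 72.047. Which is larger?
72.8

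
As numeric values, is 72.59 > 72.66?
False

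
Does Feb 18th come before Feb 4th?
No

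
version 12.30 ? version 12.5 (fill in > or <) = >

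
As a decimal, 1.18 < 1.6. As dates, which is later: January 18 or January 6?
January 18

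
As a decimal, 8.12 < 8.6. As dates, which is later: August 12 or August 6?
August 12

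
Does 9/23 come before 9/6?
No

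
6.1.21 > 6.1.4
True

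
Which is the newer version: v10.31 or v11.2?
v11.2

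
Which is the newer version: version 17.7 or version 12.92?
version 17.7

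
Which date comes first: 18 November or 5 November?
5 November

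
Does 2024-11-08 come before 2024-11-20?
Yes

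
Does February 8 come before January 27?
No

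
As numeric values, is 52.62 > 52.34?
True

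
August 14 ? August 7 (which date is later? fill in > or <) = >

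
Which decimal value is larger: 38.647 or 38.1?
38.647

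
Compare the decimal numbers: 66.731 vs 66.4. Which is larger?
66.731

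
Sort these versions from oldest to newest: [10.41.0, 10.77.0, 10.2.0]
[10.2.0, 10.41.0, 10.77.0]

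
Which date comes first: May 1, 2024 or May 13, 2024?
May 1, 2024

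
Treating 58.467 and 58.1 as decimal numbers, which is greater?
58.467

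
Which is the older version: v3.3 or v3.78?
v3.3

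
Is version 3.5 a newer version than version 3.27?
No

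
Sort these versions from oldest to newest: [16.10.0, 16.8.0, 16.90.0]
[16.8.0, 16.10.0, 16.90.0]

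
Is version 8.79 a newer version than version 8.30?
Yes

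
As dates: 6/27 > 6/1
True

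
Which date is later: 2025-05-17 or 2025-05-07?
2025-05-17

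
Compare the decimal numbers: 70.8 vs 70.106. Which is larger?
70.8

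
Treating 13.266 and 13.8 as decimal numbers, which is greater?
13.8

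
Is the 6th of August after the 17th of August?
No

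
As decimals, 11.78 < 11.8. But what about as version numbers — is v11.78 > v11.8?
True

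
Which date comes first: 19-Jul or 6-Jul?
6-Jul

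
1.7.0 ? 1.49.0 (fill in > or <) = <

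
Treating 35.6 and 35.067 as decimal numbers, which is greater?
35.6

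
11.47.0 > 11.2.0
True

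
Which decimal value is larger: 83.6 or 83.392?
83.6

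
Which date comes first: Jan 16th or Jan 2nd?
Jan 2nd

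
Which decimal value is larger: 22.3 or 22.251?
22.3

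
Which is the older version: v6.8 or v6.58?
v6.8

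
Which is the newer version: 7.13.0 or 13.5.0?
13.5.0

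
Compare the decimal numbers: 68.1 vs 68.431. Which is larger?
68.431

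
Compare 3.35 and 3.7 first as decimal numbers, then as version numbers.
As decimals: 3.35 < 3.7. As versions: v3.35 > v3.7 (minor version 35 > 7).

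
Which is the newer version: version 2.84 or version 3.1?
version 3.1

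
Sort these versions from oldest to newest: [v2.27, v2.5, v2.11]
[v2.5, v2.11, v2.27]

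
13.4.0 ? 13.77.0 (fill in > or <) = <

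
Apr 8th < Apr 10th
True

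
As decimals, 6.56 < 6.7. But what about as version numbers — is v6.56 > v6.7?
True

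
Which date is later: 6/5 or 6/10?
6/10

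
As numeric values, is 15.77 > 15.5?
True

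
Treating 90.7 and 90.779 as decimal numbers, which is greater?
90.779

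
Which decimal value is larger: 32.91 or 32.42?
32.91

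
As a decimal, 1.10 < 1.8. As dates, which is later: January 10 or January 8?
January 10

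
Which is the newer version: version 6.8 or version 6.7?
version 6.8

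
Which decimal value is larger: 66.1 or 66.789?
66.789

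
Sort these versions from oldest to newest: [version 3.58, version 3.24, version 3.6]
[version 3.6, version 3.24, version 3.58]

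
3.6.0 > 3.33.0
False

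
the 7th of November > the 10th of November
False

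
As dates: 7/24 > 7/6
True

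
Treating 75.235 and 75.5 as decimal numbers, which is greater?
75.5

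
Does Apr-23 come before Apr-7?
No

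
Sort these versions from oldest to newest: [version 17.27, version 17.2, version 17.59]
[version 17.2, version 17.27, version 17.59]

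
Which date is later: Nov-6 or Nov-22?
Nov-22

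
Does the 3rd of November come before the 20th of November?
Yes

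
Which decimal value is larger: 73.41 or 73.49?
73.49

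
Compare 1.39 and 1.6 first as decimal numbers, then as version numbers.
As decimals: 1.39 < 1.6. As versions: v1.39 > v1.6 (minor version 39 > 6).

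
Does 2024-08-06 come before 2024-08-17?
Yes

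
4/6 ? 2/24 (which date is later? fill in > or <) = >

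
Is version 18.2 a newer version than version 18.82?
No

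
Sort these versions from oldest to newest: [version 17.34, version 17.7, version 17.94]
[version 17.7, version 17.34, version 17.94]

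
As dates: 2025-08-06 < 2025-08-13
True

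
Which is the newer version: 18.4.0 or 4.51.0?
18.4.0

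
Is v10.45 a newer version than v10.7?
Yes. Version numbers are compared segment by segment as integers, not as decimals: minor version 45 > 7, so v10.45 > v10.7 (even though the decimal 10.45 < 10.7).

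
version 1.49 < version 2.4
True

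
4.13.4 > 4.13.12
False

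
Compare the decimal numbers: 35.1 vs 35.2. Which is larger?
35.2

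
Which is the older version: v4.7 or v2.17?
v2.17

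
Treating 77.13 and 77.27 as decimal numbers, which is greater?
77.27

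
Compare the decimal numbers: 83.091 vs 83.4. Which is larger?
83.4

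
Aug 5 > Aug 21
False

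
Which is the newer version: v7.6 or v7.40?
v7.40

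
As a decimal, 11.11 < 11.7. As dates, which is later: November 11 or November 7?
November 11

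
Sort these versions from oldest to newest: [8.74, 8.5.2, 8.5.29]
[8.5.2, 8.5.29, 8.74]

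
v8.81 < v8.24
False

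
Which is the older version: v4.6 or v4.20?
v4.6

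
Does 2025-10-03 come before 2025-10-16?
Yes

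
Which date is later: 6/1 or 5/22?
6/1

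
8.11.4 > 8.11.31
False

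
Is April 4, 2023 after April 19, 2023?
No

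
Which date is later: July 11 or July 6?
July 11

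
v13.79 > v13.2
True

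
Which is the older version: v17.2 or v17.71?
v17.2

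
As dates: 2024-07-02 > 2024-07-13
False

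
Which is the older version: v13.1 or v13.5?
v13.1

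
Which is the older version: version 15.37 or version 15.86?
version 15.37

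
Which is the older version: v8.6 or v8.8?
v8.6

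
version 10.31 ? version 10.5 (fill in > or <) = >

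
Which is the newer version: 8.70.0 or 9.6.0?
9.6.0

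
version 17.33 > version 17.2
True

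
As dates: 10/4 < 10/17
True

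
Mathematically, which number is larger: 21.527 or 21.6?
21.6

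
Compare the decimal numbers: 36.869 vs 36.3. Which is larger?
36.869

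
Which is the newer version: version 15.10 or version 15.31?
version 15.31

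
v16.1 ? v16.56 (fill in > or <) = <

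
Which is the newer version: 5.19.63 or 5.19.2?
5.19.63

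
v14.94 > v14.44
True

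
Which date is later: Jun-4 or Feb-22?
Jun-4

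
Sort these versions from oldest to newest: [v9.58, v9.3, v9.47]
[v9.3, v9.47, v9.58]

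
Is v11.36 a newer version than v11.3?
Yes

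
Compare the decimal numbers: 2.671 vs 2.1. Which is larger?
2.671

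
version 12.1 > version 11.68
True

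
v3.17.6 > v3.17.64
False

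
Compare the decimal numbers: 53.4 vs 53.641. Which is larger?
53.641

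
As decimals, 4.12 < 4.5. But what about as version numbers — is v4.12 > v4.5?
True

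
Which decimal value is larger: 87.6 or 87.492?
87.6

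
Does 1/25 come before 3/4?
Yes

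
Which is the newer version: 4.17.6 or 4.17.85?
4.17.85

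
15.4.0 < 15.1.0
False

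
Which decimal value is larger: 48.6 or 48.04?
48.6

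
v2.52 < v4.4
True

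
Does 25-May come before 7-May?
No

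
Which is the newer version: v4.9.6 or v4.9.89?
v4.9.89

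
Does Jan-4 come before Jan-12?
Yes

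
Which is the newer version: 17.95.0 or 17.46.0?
17.95.0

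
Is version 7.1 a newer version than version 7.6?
No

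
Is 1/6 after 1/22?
No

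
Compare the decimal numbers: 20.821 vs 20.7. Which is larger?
20.821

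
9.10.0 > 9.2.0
True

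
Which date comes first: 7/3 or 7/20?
7/3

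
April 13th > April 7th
True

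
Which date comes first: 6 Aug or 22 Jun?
22 Jun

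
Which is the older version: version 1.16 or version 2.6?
version 1.16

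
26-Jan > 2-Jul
False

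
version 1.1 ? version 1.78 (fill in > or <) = <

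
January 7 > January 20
False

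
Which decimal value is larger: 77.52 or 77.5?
77.52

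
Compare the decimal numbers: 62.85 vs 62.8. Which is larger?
62.85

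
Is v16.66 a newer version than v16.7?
Yes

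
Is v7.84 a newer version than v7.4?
Yes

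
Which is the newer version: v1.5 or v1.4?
v1.5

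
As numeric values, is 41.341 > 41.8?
False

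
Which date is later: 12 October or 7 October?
12 October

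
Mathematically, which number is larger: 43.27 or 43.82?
43.82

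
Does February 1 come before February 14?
Yes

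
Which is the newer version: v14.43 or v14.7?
v14.43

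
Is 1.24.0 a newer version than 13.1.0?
No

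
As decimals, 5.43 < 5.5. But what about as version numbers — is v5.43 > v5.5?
True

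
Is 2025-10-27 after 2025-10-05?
Yes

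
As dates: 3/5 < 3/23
True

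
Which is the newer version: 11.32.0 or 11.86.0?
11.86.0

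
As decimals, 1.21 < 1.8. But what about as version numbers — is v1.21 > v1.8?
True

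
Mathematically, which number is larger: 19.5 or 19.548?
19.548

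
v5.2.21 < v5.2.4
False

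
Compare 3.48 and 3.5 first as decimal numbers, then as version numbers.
As decimals: 3.48 < 3.5. As versions: v3.48 > v3.5 (minor version 48 > 5).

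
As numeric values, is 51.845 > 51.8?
True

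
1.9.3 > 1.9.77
False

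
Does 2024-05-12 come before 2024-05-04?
No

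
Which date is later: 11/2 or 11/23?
11/23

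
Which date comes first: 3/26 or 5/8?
3/26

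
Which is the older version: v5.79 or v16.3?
v5.79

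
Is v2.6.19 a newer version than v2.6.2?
Yes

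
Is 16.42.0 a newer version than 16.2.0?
Yes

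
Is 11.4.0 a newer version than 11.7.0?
No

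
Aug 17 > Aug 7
True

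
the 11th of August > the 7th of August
True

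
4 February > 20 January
True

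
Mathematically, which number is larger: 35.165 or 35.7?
35.7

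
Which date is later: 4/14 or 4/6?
4/14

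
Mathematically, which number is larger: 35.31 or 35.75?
35.75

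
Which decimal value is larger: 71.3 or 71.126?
71.3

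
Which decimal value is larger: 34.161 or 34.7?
34.7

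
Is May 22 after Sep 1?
No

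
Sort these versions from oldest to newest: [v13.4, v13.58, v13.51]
[v13.4, v13.51, v13.58]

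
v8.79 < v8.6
False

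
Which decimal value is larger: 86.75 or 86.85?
86.85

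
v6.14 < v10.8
True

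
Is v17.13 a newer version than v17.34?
No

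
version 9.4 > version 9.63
False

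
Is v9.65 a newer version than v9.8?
Yes. Version numbers are compared segment by segment as integers, not as decimals: minor version 65 > 8, so v9.65 > v9.8 (even though the decimal 9.65 < 9.8).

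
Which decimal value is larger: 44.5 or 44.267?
44.5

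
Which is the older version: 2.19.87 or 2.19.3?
2.19.3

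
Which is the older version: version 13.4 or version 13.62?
version 13.4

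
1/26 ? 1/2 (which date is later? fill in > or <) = >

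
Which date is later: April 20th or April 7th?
April 20th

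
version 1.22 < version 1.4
False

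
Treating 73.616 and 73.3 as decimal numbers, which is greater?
73.616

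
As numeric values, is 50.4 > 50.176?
True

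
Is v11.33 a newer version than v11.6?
Yes. Version numbers are compared segment by segment as integers, not as decimals: minor version 33 > 6, so v11.33 > v11.6 (even though the decimal 11.33 < 11.6).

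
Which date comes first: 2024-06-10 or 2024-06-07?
2024-06-07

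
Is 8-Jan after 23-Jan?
No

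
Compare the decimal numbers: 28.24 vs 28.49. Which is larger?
28.49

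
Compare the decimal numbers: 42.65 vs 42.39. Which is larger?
42.65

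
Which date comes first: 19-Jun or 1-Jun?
1-Jun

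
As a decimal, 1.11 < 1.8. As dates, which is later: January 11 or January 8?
January 11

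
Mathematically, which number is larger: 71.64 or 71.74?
71.74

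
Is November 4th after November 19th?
No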